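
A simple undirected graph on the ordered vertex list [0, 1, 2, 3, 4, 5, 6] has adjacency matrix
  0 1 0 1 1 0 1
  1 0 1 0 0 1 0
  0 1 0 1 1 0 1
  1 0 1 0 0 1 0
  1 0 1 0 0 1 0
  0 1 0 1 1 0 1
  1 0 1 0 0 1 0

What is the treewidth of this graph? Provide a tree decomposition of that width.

Every bag has size at most 4, so the width is 4 − 1 = 3 and tw(G) ≤ 3. For the lower bound: the 4 vertex sets {5,6}, {2,3}, {0}, {1} are disjoint, each induces a connected subgraph, and every pair is joined by at least one edge of G. Contracting each set to a single vertex therefore yields K_{4} as a minor, and since treewidth is minor-monotone, tw(G) ≥ tw(K_{4}) = 3. Hence tw(G) = 3 exactly.

Treewidth 3.
Bags: B1 = {0, 2, 5, 6}  B2 = {0, 2, 3, 5}  B3 = {0, 1, 2, 5}  B4 = {0, 2, 4, 5}
Tree: B1–B2, B2–B3, B3–B4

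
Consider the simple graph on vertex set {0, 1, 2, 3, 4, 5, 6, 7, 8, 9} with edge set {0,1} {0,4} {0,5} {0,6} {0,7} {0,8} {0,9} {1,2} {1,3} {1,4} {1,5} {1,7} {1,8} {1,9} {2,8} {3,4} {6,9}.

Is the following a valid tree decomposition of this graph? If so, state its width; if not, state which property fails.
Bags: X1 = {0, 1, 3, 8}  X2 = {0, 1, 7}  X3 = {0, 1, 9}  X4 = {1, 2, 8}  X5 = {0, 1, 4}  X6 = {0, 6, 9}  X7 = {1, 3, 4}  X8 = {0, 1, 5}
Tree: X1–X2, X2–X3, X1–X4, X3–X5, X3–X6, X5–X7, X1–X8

No — bags containing vertex 3 are not connected in the tree.

A tree decomposition must satisfy three properties: every vertex lies in some bag; for every edge, both endpoints lie together in some bag; and for every vertex, the bags containing it form a connected subtree. Here bags containing vertex 3 are not connected in the tree, so the decomposition is invalid.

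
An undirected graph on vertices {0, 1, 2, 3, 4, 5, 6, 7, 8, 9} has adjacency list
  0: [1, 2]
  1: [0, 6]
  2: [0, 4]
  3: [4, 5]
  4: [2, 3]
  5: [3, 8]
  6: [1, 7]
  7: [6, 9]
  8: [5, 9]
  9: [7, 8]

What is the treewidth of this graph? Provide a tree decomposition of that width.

Treewidth 2.
One such decomposition:
Bags: B1 = {0, 2, 4}  B2 = {0, 1, 4}  B3 = {1, 4, 6}  B4 = {4, 6, 7}  B5 = {4, 7, 9}  B6 = {4, 8, 9}  B7 = {4, 5, 8}  B8 = {3, 4, 5}
Tree: B1–B2, B2–B3, B3–B4, B4–B5, B5–B6, B6–B7, B7–B8

Every bag has size at most 3, so the width is 3 − 1 = 2 and tw(G) ≤ 2. For the lower bound, G contains the cycle 4–2–0–1–6–7–9–8–5–3–4, so G is not a forest; only forests have treewidth ≤ 1, hence tw(G) ≥ 2. Therefore the treewidth is 2.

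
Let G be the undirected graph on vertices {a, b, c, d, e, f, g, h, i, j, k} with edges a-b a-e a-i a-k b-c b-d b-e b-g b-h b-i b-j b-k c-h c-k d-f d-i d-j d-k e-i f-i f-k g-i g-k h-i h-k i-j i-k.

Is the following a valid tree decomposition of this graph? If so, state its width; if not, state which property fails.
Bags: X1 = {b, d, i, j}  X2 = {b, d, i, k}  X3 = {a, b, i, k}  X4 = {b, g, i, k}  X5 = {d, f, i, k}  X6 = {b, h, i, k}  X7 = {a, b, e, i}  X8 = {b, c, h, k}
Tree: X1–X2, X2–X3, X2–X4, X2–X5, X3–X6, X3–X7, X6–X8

Yes; width 3.

Every vertex of G appears in some bag (union = {a, b, c, d, e, f, g, h, i, j, k}); every edge is covered by a bag; and for each vertex v the set of bags containing v is connected in the bag tree. The decomposition is therefore valid. The largest bag has 4 vertices, so the width is 3.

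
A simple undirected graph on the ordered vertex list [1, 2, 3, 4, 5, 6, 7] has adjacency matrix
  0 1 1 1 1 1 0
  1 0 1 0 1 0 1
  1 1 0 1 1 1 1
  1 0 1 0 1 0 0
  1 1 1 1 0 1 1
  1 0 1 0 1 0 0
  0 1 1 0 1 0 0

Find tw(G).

3

A width-3 tree decomposition is:
Bags: B1 = {1, 3, 5, 6}  B2 = {1, 2, 3, 5}  B3 = {2, 3, 5, 7}  B4 = {1, 3, 4, 5}
Tree: B1–B2, B2–B3, B2–B4
The largest bag has 4 vertices, giving width 3; this decomposition certifies tw(G) ≤ 3. On the other hand G contains the 4-clique {1, 2, 3, 5}. A clique must lie in a single bag of any decomposition, so no decomposition can have width below 3. Hence tw(G) = 3 exactly.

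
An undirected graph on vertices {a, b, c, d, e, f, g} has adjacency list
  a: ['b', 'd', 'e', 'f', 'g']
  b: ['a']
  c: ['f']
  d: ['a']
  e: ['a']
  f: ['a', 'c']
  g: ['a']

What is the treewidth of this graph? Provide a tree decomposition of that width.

Treewidth 1.
Bags: B1 = {a, f}  B2 = {c, f}  B3 = {a, e}  B4 = {a, b}  B5 = {a, d}  B6 = {a, g}
Tree: B1–B2, B1–B3, B1–B4, B4–B5, B4–B6

The largest bag has 2 vertices, giving width 1; this decomposition certifies tw(G) ≤ 1. Since G has at least one edge (e.g. a–f), it is not an edgeless graph, so tw(G) ≥ 1. Combining the bounds, tw(G) = 1.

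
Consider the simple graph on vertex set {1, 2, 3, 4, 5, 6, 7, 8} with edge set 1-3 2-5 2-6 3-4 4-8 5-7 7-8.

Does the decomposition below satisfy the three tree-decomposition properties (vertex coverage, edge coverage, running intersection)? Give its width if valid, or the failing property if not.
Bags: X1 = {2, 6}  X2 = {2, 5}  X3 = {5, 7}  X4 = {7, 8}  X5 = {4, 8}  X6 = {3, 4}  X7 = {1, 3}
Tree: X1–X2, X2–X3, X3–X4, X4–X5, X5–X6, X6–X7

Yes; width 1.

Checking the three conditions: (i) the bags cover all of {1, 2, 3, 4, 5, 6, 7, 8}; (ii) for each edge, some bag contains both endpoints; (iii) the bags containing any fixed vertex form a subtree. All hold, so the decomposition is valid with width 2 − 1 = 1.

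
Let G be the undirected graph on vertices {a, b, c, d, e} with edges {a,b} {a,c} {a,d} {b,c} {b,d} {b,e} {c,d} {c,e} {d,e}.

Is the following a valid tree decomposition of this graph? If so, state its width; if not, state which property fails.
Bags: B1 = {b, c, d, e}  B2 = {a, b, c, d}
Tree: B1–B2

Yes; width 3.

Every vertex of G appears in some bag (union = {a, b, c, d, e}); every edge is covered by a bag; and for each vertex v the set of bags containing v is connected in the bag tree. The decomposition is therefore valid. The largest bag has 4 vertices, so the width is 3.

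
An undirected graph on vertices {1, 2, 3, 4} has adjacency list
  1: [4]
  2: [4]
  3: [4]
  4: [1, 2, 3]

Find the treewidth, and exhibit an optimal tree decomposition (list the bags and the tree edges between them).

Treewidth 1.
One optimal decomposition is:
Bags: B1 = {1, 4}  B2 = {3, 4}  B3 = {2, 4}
Tree: B1–B2, B2–B3

Every bag has size at most 2, so the width is 2 − 1 = 1 and tw(G) ≤ 1. Any graph with an edge has treewidth ≥ 1, and G has the edge 4–1. Combining the bounds, tw(G) = 1.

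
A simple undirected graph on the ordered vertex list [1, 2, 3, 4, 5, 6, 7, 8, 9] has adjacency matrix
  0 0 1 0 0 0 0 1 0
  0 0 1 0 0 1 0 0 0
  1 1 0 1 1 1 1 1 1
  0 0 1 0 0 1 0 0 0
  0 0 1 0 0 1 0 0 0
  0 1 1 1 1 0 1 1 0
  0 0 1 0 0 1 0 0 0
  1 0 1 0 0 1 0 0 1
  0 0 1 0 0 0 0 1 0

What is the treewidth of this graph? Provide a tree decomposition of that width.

Treewidth 2.
One optimal decomposition is:
Bags: B1 = {3, 6, 8}  B2 = {3, 8, 9}  B3 = {3, 6, 7}  B4 = {3, 5, 6}  B5 = {2, 3, 6}  B6 = {3, 4, 6}  B7 = {1, 3, 8}
Tree: B1–B2, B1–B3, B3–B4, B4–B5, B3–B6, B2–B7

Each bag holds 3 vertices, so the decomposition has width 2, which upper-bounds the treewidth. On the other hand G contains the 3-clique {1, 3, 8}. A clique must lie in a single bag of any decomposition, so no decomposition can have width below 2. Combining the bounds, tw(G) = 2.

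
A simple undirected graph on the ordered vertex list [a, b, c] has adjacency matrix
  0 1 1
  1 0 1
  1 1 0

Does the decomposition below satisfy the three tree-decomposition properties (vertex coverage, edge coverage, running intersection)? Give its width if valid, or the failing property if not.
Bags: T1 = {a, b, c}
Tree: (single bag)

Yes; width 2.

Vertex coverage: the bags together contain {a, b, c}, the full vertex set. Edge coverage: each edge of G has both endpoints in at least one bag. Running intersection: for every vertex, the bags containing it form a connected subtree. All three properties hold, so this is a valid tree decomposition of width max|bag| − 1 = 2, and hence tw(G) ≤ 2.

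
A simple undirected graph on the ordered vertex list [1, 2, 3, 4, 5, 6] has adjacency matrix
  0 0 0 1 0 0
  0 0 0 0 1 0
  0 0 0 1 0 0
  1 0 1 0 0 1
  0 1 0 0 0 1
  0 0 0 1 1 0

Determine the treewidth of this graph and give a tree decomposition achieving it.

The largest bag has 2 vertices, giving width 1; this decomposition certifies tw(G) ≤ 1. G has an edge, so its treewidth is at least 1. The upper and lower bounds meet at 1, so that is the treewidth.

Treewidth 1.
One such decomposition:
Bags: B1 = {5, 6}  B2 = {4, 6}  B3 = {1, 4}  B4 = {3, 4}  B5 = {2, 5}
Tree: B1–B2, B2–B3, B2–B4, B1–B5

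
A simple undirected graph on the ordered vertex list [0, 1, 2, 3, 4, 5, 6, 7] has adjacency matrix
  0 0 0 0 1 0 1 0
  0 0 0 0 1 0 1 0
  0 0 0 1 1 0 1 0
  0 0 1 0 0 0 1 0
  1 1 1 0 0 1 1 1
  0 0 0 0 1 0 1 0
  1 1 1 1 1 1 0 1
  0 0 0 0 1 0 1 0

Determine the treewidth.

A width-2 tree decomposition is:
Bags: B1 = {0, 4, 6}  B2 = {2, 4, 6}  B3 = {4, 5, 6}  B4 = {2, 3, 6}  B5 = {1, 4, 6}  B6 = {4, 6, 7}
Tree: B1–B2, B2–B3, B2–B4, B3–B5, B5–B6
Every bag has size at most 3, so the width is 3 − 1 = 2 and tw(G) ≤ 2. Conversely, {2, 3, 6} is a clique of size 3, and the vertices of any clique must share a bag in every tree decomposition; so some bag has ≥ 3 vertices and tw(G) ≥ 2. Therefore the treewidth is 2.

2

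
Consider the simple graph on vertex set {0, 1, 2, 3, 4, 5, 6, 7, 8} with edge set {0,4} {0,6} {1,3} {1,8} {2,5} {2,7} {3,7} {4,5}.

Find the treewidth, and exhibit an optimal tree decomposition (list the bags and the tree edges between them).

The largest bag has 2 vertices, giving width 1; this decomposition certifies tw(G) ≤ 1. G has an edge, so its treewidth is at least 1. Combining the bounds, tw(G) = 1.

Treewidth 1.
Bags: B1 = {1, 8}  B2 = {1, 3}  B3 = {3, 7}  B4 = {2, 7}  B5 = {2, 5}  B6 = {4, 5}  B7 = {0, 4}  B8 = {0, 6}
Tree: B1–B2, B2–B3, B3–B4, B4–B5, B5–B6, B6–B7, B7–B8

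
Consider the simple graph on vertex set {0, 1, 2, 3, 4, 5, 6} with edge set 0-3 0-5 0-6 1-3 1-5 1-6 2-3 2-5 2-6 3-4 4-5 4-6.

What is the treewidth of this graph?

3

A width-3 tree decomposition is:
Bags: B1 = {3, 4, 5, 6}  B2 = {1, 3, 5, 6}  B3 = {0, 3, 5, 6}  B4 = {2, 3, 5, 6}
Tree: B1–B2, B2–B3, B3–B4
Each bag holds 4 vertices, so the decomposition has width 3, which upper-bounds the treewidth. For the lower bound: the 4 vertex sets {4,5}, {1,6}, {3}, {0} are disjoint, each induces a connected subgraph, and every pair is joined by at least one edge of G. Contracting each set to a single vertex therefore yields K_{4} as a minor, and since treewidth is minor-monotone, tw(G) ≥ tw(K_{4}) = 3. The upper and lower bounds meet at 3, so that is the treewidth.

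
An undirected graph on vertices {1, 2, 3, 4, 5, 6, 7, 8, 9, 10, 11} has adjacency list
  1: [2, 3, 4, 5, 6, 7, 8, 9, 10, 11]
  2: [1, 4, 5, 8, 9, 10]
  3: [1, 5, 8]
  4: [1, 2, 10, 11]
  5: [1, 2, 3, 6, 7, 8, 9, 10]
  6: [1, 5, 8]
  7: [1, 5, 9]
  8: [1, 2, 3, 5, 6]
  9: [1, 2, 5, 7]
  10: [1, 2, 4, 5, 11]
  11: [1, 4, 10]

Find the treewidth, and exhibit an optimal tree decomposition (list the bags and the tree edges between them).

Treewidth 3.
One optimal decomposition is:
Bags: B1 = {1, 2, 4, 10}  B2 = {1, 2, 5, 10}  B3 = {1, 2, 5, 8}  B4 = {1, 2, 5, 9}  B5 = {1, 5, 7, 9}  B6 = {1, 5, 6, 8}  B7 = {1, 4, 10, 11}  B8 = {1, 3, 5, 8}
Tree: B1–B2, B2–B3, B2–B4, B4–B5, B3–B6, B1–B7, B6–B8

Each bag holds 4 vertices, so the decomposition has width 3, which upper-bounds the treewidth. For the lower bound, the 4 vertices {1, 4, 10, 11} are pairwise adjacent, and any tree decomposition puts a clique entirely inside one bag — forcing width ≥ 3. Therefore the treewidth is 3.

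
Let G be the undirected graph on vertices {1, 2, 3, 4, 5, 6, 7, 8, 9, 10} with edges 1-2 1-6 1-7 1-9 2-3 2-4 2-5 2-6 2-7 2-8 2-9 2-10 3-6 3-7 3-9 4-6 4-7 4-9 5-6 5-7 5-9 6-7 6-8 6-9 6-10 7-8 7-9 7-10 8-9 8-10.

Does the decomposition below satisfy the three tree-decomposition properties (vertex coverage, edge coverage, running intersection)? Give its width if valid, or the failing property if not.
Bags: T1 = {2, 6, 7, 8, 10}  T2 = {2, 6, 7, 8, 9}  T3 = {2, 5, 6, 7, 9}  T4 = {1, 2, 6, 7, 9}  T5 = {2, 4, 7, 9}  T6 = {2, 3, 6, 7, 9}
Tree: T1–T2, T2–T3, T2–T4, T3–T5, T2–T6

A tree decomposition must satisfy three properties: every vertex lies in some bag; for every edge, both endpoints lie together in some bag; and for every vertex, the bags containing it form a connected subtree. Here edge (6,4) lies in no bag, so the decomposition is invalid.

No — edge (6,4) lies in no bag.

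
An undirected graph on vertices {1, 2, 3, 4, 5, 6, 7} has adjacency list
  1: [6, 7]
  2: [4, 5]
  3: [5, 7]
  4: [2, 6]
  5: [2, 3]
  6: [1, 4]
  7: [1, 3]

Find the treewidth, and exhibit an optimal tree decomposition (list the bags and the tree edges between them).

Every bag has size at most 3, so the width is 3 − 1 = 2 and tw(G) ≤ 2. For the lower bound, G contains the cycle 1–7–3–5–2–4–6–1, so G is not a forest; only forests have treewidth ≤ 1, hence tw(G) ≥ 2. The upper and lower bounds meet at 2, so that is the treewidth.

Treewidth 2.
One such decomposition:
Bags: B1 = {1, 3, 7}  B2 = {1, 3, 5}  B3 = {1, 2, 5}  B4 = {1, 2, 4}  B5 = {1, 4, 6}
Tree: B1–B2, B2–B3, B3–B4, B4–B5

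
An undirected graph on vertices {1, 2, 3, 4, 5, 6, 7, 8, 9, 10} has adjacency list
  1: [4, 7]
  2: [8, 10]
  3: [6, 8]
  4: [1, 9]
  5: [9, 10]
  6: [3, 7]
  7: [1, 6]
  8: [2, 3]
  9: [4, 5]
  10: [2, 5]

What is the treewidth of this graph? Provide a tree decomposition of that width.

Treewidth 2.
Bags: B1 = {3, 6, 7}  B2 = {3, 7, 8}  B3 = {2, 7, 8}  B4 = {2, 7, 10}  B5 = {5, 7, 10}  B6 = {5, 7, 9}  B7 = {4, 7, 9}  B8 = {1, 4, 7}
Tree: B1–B2, B2–B3, B3–B4, B4–B5, B5–B6, B6–B7, B7–B8

Each bag holds 3 vertices, so the decomposition has width 2, which upper-bounds the treewidth. For the lower bound, G contains the cycle 7–6–3–8–2–10–5–9–4–1–7, so G is not a forest; only forests have treewidth ≤ 1, hence tw(G) ≥ 2. Therefore the treewidth is 2.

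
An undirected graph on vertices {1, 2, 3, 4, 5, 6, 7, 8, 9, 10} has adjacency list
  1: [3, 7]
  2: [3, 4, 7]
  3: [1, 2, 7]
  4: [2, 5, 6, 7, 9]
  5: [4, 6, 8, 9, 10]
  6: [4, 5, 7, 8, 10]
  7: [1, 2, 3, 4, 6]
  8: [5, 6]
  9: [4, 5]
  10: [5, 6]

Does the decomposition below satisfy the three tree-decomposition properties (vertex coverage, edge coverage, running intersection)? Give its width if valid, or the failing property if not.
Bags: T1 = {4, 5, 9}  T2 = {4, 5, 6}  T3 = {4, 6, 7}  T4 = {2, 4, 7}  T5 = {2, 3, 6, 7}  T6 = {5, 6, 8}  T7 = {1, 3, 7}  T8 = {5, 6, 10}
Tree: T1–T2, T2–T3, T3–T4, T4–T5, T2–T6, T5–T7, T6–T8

A tree decomposition must satisfy three properties: every vertex lies in some bag; for every edge, both endpoints lie together in some bag; and for every vertex, the bags containing it form a connected subtree. Here bags containing vertex 6 are not connected in the tree, so the decomposition is invalid.

No — bags containing vertex 6 are not connected in the tree.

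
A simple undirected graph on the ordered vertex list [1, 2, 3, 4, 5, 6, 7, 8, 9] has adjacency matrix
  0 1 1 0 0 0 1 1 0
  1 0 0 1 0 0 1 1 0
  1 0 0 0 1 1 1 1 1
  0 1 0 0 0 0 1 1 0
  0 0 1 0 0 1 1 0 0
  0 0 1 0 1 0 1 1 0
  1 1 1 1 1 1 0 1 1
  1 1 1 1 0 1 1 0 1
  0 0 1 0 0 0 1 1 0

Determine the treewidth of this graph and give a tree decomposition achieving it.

Treewidth 3.
Bags: B1 = {3, 6, 7, 8}  B2 = {1, 3, 7, 8}  B3 = {3, 5, 6, 7}  B4 = {1, 2, 7, 8}  B5 = {3, 7, 8, 9}  B6 = {2, 4, 7, 8}
Tree: B1–B2, B1–B3, B2–B4, B1–B5, B4–B6

The largest bag has 4 vertices, giving width 3; this decomposition certifies tw(G) ≤ 3. For the lower bound, the 4 vertices {1, 2, 7, 8} are pairwise adjacent, and any tree decomposition puts a clique entirely inside one bag — forcing width ≥ 3. The upper and lower bounds meet at 3, so that is the treewidth.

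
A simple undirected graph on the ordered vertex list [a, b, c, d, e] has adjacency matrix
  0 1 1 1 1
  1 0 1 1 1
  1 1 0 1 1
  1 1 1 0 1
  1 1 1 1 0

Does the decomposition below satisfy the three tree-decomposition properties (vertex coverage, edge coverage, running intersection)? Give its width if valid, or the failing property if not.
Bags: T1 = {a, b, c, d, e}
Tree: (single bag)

Every vertex of G appears in some bag (union = {a, b, c, d, e}); every edge is covered by a bag; and for each vertex v the set of bags containing v is connected in the bag tree. The decomposition is therefore valid. The largest bag has 5 vertices, so the width is 4.

Yes; width 4.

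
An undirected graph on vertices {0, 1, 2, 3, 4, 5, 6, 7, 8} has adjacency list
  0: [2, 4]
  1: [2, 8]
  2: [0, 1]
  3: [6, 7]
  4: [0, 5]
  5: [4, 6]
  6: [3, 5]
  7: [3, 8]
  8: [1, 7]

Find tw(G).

2

A width-2 tree decomposition is:
Bags: B1 = {1, 7, 8}  B2 = {1, 2, 7}  B3 = {0, 2, 7}  B4 = {0, 4, 7}  B5 = {4, 5, 7}  B6 = {5, 6, 7}  B7 = {3, 6, 7}
Tree: B1–B2, B2–B3, B3–B4, B4–B5, B5–B6, B6–B7
Every bag has size at most 3, so the width is 3 − 1 = 2 and tw(G) ≤ 2. The edges 7–8–1–2–0–4–5–6–3–7 form a cycle, so G is not a tree and its treewidth is at least 2. The upper and lower bounds meet at 2, so that is the treewidth.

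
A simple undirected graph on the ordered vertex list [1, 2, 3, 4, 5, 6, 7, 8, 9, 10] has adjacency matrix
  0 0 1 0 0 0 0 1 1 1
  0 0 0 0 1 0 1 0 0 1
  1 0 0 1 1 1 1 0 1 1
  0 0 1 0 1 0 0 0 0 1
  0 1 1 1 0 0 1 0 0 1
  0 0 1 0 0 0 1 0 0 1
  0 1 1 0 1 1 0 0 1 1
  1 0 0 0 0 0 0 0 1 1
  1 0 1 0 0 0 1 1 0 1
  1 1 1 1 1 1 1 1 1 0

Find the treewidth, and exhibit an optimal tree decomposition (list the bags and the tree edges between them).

Each bag holds 4 vertices, so the decomposition has width 3, which upper-bounds the treewidth. On the other hand G contains the 4-clique {1, 8, 9, 10}. A clique must lie in a single bag of any decomposition, so no decomposition can have width below 3. Therefore the treewidth is 3.

Treewidth 3.
One such decomposition:
Bags: B1 = {3, 7, 9, 10}  B2 = {1, 3, 9, 10}  B3 = {3, 5, 7, 10}  B4 = {2, 5, 7, 10}  B5 = {1, 8, 9, 10}  B6 = {3, 4, 5, 10}  B7 = {3, 6, 7, 10}
Tree: B1–B2, B1–B3, B3–B4, B2–B5, B3–B6, B3–B7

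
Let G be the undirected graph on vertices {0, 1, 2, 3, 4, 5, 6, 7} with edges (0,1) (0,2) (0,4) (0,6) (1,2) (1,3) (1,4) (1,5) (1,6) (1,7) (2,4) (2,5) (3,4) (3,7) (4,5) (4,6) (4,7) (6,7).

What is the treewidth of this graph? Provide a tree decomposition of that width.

The largest bag has 4 vertices, giving width 3; this decomposition certifies tw(G) ≤ 3. On the other hand G contains the 4-clique {0, 1, 2, 4}. A clique must lie in a single bag of any decomposition, so no decomposition can have width below 3. The upper and lower bounds meet at 3, so that is the treewidth.

Treewidth 3.
Bags: B1 = {0, 1, 2, 4}  B2 = {0, 1, 4, 6}  B3 = {1, 4, 6, 7}  B4 = {1, 3, 4, 7}  B5 = {1, 2, 4, 5}
Tree: B1–B2, B2–B3, B3–B4, B1–B5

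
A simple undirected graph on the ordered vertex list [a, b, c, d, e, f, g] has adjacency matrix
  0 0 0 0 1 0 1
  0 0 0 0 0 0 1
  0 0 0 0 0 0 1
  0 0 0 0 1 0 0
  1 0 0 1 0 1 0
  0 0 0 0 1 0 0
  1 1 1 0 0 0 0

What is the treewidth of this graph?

A width-1 tree decomposition is:
Bags: B1 = {a, g}  B2 = {b, g}  B3 = {a, e}  B4 = {d, e}  B5 = {c, g}  B6 = {e, f}
Tree: B1–B2, B1–B3, B3–B4, B1–B5, B4–B6
Every bag has size at most 2, so the width is 2 − 1 = 1 and tw(G) ≤ 1. Since G has at least one edge (e.g. g–a), it is not an edgeless graph, so tw(G) ≥ 1. The upper and lower bounds meet at 1, so that is the treewidth.

1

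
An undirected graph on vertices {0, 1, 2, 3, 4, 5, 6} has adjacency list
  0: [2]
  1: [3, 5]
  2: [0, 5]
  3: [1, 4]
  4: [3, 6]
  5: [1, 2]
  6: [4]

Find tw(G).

1

A width-1 tree decomposition is:
Bags: B1 = {4, 6}  B2 = {3, 4}  B3 = {1, 3}  B4 = {1, 5}  B5 = {2, 5}  B6 = {0, 2}
Tree: B1–B2, B2–B3, B3–B4, B4–B5, B5–B6
The largest bag has 2 vertices, giving width 1; this decomposition certifies tw(G) ≤ 1. Since G has at least one edge (e.g. 6–4), it is not an edgeless graph, so tw(G) ≥ 1. Hence tw(G) = 1 exactly.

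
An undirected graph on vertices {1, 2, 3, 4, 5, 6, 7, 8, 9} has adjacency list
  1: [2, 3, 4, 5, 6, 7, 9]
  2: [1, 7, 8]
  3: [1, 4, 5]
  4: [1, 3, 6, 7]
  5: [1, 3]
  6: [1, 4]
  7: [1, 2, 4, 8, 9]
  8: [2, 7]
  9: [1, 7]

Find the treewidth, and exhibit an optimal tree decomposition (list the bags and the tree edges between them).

Treewidth 2.
Bags: B1 = {1, 4, 7}  B2 = {1, 3, 4}  B3 = {1, 3, 5}  B4 = {1, 4, 6}  B5 = {1, 2, 7}  B6 = {1, 7, 9}  B7 = {2, 7, 8}
Tree: B1–B2, B2–B3, B2–B4, B1–B5, B1–B6, B5–B7

Each bag holds 3 vertices, so the decomposition has width 2, which upper-bounds the treewidth. On the other hand G contains the 3-clique {2, 7, 8}. A clique must lie in a single bag of any decomposition, so no decomposition can have width below 2. Therefore the treewidth is 2.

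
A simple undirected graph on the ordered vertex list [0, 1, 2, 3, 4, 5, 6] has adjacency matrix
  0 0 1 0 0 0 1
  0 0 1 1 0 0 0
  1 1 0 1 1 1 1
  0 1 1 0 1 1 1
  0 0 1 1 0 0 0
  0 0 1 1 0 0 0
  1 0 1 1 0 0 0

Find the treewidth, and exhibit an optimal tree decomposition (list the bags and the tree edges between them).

The largest bag has 3 vertices, giving width 2; this decomposition certifies tw(G) ≤ 2. For the lower bound, the 3 vertices {0, 2, 6} are pairwise adjacent, and any tree decomposition puts a clique entirely inside one bag — forcing width ≥ 2. The upper and lower bounds meet at 2, so that is the treewidth.

Treewidth 2.
One such decomposition:
Bags: B1 = {1, 2, 3}  B2 = {2, 3, 6}  B3 = {2, 3, 4}  B4 = {2, 3, 5}  B5 = {0, 2, 6}
Tree: B1–B2, B2–B3, B1–B4, B2–B5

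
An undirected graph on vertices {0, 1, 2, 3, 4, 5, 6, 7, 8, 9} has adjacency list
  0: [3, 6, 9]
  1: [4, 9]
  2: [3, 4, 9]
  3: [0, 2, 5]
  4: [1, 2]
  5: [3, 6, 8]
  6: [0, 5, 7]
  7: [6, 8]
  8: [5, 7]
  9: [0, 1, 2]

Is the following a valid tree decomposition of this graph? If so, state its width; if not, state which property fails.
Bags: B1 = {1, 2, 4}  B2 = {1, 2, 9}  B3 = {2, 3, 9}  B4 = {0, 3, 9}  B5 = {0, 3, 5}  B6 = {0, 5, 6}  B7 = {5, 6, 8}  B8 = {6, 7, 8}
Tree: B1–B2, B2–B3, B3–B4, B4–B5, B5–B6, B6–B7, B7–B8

Every vertex of G appears in some bag (union = {0, 1, 2, 3, 4, 5, 6, 7, 8, 9}); every edge is covered by a bag; and for each vertex v the set of bags containing v is connected in the bag tree. The decomposition is therefore valid. The largest bag has 3 vertices, so the width is 2.

Yes; width 2.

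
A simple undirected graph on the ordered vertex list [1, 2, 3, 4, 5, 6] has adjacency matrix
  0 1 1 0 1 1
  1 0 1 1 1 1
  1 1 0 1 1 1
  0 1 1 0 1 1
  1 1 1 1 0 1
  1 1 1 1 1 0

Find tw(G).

4

A width-4 tree decomposition is:
Bags: B1 = {1, 2, 3, 5, 6}  B2 = {2, 3, 4, 5, 6}
Tree: B1–B2
Each bag holds 5 vertices, so the decomposition has width 4, which upper-bounds the treewidth. For the lower bound, the 5 vertices {1, 2, 3, 5, 6} are pairwise adjacent, and any tree decomposition puts a clique entirely inside one bag — forcing width ≥ 4. Combining the bounds, tw(G) = 4.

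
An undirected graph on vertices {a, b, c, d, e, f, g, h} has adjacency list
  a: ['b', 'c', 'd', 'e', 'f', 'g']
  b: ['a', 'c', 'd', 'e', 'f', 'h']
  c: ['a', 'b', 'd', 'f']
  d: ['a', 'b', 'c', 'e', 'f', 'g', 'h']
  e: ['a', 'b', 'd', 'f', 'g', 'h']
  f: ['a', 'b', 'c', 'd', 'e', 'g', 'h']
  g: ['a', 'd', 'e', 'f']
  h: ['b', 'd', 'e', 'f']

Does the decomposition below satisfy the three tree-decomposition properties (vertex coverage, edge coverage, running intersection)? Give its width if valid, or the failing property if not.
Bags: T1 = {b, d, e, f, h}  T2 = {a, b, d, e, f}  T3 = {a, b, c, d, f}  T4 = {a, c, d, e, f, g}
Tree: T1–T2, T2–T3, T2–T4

No — bags containing vertex c are not connected in the tree.

A tree decomposition must satisfy three properties: every vertex lies in some bag; for every edge, both endpoints lie together in some bag; and for every vertex, the bags containing it form a connected subtree. Here bags containing vertex c are not connected in the tree, so the decomposition is invalid.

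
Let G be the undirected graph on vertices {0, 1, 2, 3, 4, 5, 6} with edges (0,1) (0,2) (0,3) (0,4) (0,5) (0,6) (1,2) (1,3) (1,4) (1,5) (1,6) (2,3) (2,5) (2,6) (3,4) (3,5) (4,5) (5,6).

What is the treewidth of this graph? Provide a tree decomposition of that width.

Treewidth 4.
One optimal decomposition is:
Bags: B1 = {0, 1, 2, 3, 5}  B2 = {0, 1, 2, 5, 6}  B3 = {0, 1, 3, 4, 5}
Tree: B1–B2, B1–B3

Each bag holds 5 vertices, so the decomposition has width 4, which upper-bounds the treewidth. Conversely, {0, 1, 2, 3, 5} is a clique of size 5, and the vertices of any clique must share a bag in every tree decomposition; so some bag has ≥ 5 vertices and tw(G) ≥ 4. Hence tw(G) = 4 exactly.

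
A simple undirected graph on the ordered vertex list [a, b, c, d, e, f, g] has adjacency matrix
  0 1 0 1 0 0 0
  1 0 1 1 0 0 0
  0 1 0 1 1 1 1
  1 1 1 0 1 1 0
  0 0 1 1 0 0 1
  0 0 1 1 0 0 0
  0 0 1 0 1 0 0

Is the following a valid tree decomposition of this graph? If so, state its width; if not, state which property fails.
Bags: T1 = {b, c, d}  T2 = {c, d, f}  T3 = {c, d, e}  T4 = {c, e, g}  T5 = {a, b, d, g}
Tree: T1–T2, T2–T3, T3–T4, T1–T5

No — bags containing vertex g are not connected in the tree.

A tree decomposition must satisfy three properties: every vertex lies in some bag; for every edge, both endpoints lie together in some bag; and for every vertex, the bags containing it form a connected subtree. Here bags containing vertex g are not connected in the tree, so the decomposition is invalid.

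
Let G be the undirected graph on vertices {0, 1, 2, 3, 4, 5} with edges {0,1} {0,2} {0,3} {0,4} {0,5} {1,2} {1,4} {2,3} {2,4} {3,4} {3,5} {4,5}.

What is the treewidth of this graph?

A width-3 tree decomposition is:
Bags: B1 = {0, 1, 2, 4}  B2 = {0, 2, 3, 4}  B3 = {0, 3, 4, 5}
Tree: B1–B2, B2–B3
Each bag holds 4 vertices, so the decomposition has width 3, which upper-bounds the treewidth. Conversely, {0, 1, 2, 4} is a clique of size 4, and the vertices of any clique must share a bag in every tree decomposition; so some bag has ≥ 4 vertices and tw(G) ≥ 3. Therefore the treewidth is 3.

3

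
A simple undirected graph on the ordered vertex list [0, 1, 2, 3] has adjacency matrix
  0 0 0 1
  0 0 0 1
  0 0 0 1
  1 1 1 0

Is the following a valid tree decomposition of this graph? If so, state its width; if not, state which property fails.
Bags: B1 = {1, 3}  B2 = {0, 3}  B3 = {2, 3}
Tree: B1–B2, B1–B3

Yes; width 1.

Checking the three conditions: (i) the bags cover all of {0, 1, 2, 3}; (ii) for each edge, some bag contains both endpoints; (iii) the bags containing any fixed vertex form a subtree. All hold, so the decomposition is valid with width 2 − 1 = 1.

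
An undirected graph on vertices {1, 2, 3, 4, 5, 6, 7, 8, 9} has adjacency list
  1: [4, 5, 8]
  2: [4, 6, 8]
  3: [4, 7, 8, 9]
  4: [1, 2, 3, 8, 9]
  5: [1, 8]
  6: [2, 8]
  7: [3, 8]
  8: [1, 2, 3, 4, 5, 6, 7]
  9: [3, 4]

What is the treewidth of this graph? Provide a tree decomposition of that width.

Treewidth 2.
One such decomposition:
Bags: B1 = {3, 4, 8}  B2 = {2, 4, 8}  B3 = {1, 4, 8}  B4 = {2, 6, 8}  B5 = {3, 4, 9}  B6 = {1, 5, 8}  B7 = {3, 7, 8}
Tree: B1–B2, B1–B3, B2–B4, B1–B5, B3–B6, B1–B7

Each bag holds 3 vertices, so the decomposition has width 2, which upper-bounds the treewidth. On the other hand G contains the 3-clique {1, 4, 8}. A clique must lie in a single bag of any decomposition, so no decomposition can have width below 2. Combining the bounds, tw(G) = 2.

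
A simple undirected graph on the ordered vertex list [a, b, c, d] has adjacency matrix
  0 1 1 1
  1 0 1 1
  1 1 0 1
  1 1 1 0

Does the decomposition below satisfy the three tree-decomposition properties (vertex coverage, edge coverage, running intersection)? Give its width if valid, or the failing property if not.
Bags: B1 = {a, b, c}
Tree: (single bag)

A tree decomposition must satisfy three properties: every vertex lies in some bag; for every edge, both endpoints lie together in some bag; and for every vertex, the bags containing it form a connected subtree. Here vertex d appears in no bag, so the decomposition is invalid.

No — vertex d appears in no bag.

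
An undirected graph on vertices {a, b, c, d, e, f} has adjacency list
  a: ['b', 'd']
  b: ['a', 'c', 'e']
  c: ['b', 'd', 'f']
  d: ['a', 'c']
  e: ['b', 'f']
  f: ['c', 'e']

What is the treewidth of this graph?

2

A width-2 tree decomposition is:
Bags: B1 = {c, e, f}  B2 = {b, c, e}  B3 = {b, c, d}  B4 = {a, b, d}
Tree: B1–B2, B2–B3, B3–B4
Each bag holds 3 vertices, so the decomposition has width 2, which upper-bounds the treewidth. For the lower bound, G contains the cycle f–e–b–c–f, so G is not a forest; only forests have treewidth ≤ 1, hence tw(G) ≥ 2. The upper and lower bounds meet at 2, so that is the treewidth.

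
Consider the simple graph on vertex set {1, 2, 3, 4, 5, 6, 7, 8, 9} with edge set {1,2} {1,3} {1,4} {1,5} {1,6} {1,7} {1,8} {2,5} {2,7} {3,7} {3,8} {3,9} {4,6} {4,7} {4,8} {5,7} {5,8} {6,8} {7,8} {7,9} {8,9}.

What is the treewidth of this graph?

3

A width-3 tree decomposition is:
Bags: B1 = {1, 4, 7, 8}  B2 = {1, 5, 7, 8}  B3 = {1, 3, 7, 8}  B4 = {3, 7, 8, 9}  B5 = {1, 4, 6, 8}  B6 = {1, 2, 5, 7}
Tree: B1–B2, B2–B3, B3–B4, B1–B5, B2–B6
The largest bag has 4 vertices, giving width 3; this decomposition certifies tw(G) ≤ 3. For the lower bound, the 4 vertices {1, 4, 6, 8} are pairwise adjacent, and any tree decomposition puts a clique entirely inside one bag — forcing width ≥ 3. Combining the bounds, tw(G) = 3.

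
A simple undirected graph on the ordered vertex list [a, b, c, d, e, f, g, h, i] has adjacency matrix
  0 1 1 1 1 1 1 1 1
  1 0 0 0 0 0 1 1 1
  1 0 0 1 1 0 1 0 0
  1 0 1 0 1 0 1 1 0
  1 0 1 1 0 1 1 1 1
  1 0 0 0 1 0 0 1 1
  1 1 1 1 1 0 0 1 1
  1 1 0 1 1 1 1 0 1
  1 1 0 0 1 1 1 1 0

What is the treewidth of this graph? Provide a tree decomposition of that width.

Treewidth 4.
One optimal decomposition is:
Bags: B1 = {a, b, g, h, i}  B2 = {a, e, g, h, i}  B3 = {a, d, e, g, h}  B4 = {a, e, f, h, i}  B5 = {a, c, d, e, g}
Tree: B1–B2, B2–B3, B2–B4, B3–B5

The largest bag has 5 vertices, giving width 4; this decomposition certifies tw(G) ≤ 4. On the other hand G contains the 5-clique {a, d, e, g, h}. A clique must lie in a single bag of any decomposition, so no decomposition can have width below 4. The upper and lower bounds meet at 4, so that is the treewidth.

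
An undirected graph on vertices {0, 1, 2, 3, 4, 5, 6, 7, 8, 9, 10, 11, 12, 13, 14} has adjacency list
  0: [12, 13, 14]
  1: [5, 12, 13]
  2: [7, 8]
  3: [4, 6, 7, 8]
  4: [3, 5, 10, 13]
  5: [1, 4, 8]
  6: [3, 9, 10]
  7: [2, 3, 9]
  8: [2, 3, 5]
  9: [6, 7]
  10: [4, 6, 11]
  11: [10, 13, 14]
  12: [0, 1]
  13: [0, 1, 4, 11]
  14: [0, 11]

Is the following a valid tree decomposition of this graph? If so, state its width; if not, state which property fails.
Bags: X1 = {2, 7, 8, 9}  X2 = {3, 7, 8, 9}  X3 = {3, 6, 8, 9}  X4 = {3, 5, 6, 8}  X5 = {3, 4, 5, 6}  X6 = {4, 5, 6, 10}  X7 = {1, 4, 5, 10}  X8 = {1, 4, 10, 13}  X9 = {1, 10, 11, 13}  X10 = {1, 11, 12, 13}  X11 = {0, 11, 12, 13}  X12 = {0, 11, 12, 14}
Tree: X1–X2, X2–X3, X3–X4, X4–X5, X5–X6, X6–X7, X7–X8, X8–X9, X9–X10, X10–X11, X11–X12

Yes; width 3.

Every vertex of G appears in some bag (union = {0, 1, 2, 3, 4, 5, 6, 7, 8, 9, 10, 11, 12, 13, 14}); every edge is covered by a bag; and for each vertex v the set of bags containing v is connected in the bag tree. The decomposition is therefore valid. The largest bag has 4 vertices, so the width is 3.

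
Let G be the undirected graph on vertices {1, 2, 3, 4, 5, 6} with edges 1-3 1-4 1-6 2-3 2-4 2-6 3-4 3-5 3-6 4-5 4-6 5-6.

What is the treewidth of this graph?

3

A width-3 tree decomposition is:
Bags: B1 = {1, 3, 4, 6}  B2 = {3, 4, 5, 6}  B3 = {2, 3, 4, 6}
Tree: B1–B2, B2–B3
Each bag holds 4 vertices, so the decomposition has width 3, which upper-bounds the treewidth. On the other hand G contains the 4-clique {1, 3, 4, 6}. A clique must lie in a single bag of any decomposition, so no decomposition can have width below 3. Therefore the treewidth is 3.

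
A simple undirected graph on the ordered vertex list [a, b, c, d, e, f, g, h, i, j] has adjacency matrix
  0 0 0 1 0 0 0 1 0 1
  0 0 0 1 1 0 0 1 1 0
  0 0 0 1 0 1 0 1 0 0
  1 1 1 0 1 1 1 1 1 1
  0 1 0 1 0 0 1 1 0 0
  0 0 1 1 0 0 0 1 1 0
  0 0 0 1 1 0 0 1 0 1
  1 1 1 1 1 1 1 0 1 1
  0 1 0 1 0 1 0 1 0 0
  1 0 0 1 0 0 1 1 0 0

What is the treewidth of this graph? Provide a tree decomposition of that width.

The largest bag has 4 vertices, giving width 3; this decomposition certifies tw(G) ≤ 3. Conversely, {c, d, f, h} is a clique of size 4, and the vertices of any clique must share a bag in every tree decomposition; so some bag has ≥ 4 vertices and tw(G) ≥ 3. Therefore the treewidth is 3.

Treewidth 3.
One such decomposition:
Bags: B1 = {d, f, h, i}  B2 = {b, d, h, i}  B3 = {c, d, f, h}  B4 = {b, d, e, h}  B5 = {d, e, g, h}  B6 = {d, g, h, j}  B7 = {a, d, h, j}
Tree: B1–B2, B1–B3, B2–B4, B4–B5, B5–B6, B6–B7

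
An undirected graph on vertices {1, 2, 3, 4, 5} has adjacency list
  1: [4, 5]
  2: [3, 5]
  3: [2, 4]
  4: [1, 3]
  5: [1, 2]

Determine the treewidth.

A width-2 tree decomposition is:
Bags: B1 = {1, 3, 4}  B2 = {1, 2, 3}  B3 = {1, 2, 5}
Tree: B1–B2, B2–B3
Every bag has size at most 3, so the width is 3 − 1 = 2 and tw(G) ≤ 2. Since 1–4–3–2–5–1 is a cycle in G, G is not acyclic. Forests are exactly the graphs of treewidth ≤ 1, so tw(G) ≥ 2. The upper and lower bounds meet at 2, so that is the treewidth.

2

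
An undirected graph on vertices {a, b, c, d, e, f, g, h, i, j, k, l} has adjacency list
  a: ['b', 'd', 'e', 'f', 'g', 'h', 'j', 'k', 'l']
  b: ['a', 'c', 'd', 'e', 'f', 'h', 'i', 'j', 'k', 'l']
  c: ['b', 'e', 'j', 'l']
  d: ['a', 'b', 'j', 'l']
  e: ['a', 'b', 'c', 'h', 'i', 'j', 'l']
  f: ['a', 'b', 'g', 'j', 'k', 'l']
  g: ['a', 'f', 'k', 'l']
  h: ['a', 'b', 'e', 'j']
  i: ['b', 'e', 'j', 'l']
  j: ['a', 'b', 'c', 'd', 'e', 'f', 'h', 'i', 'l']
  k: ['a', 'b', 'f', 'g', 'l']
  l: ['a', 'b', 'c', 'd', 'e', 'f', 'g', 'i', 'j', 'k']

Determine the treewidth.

4

A width-4 tree decomposition is:
Bags: B1 = {a, b, f, j, l}  B2 = {a, b, f, k, l}  B3 = {a, b, e, j, l}  B4 = {a, b, d, j, l}  B5 = {a, f, g, k, l}  B6 = {b, e, i, j, l}  B7 = {a, b, e, h, j}  B8 = {b, c, e, j, l}
Tree: B1–B2, B1–B3, B1–B4, B2–B5, B3–B6, B3–B7, B3–B8
The largest bag has 5 vertices, giving width 4; this decomposition certifies tw(G) ≤ 4. On the other hand G contains the 5-clique {a, f, g, k, l}. A clique must lie in a single bag of any decomposition, so no decomposition can have width below 4. The upper and lower bounds meet at 4, so that is the treewidth.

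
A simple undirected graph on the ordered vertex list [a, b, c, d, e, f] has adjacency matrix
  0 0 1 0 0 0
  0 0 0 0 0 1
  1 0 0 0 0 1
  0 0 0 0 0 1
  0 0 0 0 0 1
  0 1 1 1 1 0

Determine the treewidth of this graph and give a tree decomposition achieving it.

Every bag has size at most 2, so the width is 2 − 1 = 1 and tw(G) ≤ 1. G has an edge, so its treewidth is at least 1. Combining the bounds, tw(G) = 1.

Treewidth 1.
One such decomposition:
Bags: B1 = {a, c}  B2 = {c, f}  B3 = {d, f}  B4 = {b, f}  B5 = {e, f}
Tree: B1–B2, B2–B3, B3–B4, B3–B5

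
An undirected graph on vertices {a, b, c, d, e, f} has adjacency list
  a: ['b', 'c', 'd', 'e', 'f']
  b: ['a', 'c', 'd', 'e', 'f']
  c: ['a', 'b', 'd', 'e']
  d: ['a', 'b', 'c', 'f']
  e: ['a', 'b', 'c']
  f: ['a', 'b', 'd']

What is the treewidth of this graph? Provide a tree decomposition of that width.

Treewidth 3.
One such decomposition:
Bags: B1 = {a, b, c, d}  B2 = {a, b, d, f}  B3 = {a, b, c, e}
Tree: B1–B2, B1–B3

Each bag holds 4 vertices, so the decomposition has width 3, which upper-bounds the treewidth. For the lower bound, the 4 vertices {a, b, c, d} are pairwise adjacent, and any tree decomposition puts a clique entirely inside one bag — forcing width ≥ 3. Hence tw(G) = 3 exactly.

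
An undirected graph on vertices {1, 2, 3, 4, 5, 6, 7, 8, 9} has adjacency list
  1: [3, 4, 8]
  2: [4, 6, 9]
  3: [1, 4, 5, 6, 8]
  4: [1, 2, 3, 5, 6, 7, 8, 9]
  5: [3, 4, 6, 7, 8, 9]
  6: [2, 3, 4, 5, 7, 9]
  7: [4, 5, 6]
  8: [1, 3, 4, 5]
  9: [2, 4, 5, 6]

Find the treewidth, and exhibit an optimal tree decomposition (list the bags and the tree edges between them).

Every bag has size at most 4, so the width is 4 − 1 = 3 and tw(G) ≤ 3. For the lower bound, the 4 vertices {1, 3, 4, 8} are pairwise adjacent, and any tree decomposition puts a clique entirely inside one bag — forcing width ≥ 3. Hence tw(G) = 3 exactly.

Treewidth 3.
One optimal decomposition is:
Bags: B1 = {4, 5, 6, 9}  B2 = {3, 4, 5, 6}  B3 = {2, 4, 6, 9}  B4 = {4, 5, 6, 7}  B5 = {3, 4, 5, 8}  B6 = {1, 3, 4, 8}
Tree: B1–B2, B1–B3, B1–B4, B2–B5, B5–B6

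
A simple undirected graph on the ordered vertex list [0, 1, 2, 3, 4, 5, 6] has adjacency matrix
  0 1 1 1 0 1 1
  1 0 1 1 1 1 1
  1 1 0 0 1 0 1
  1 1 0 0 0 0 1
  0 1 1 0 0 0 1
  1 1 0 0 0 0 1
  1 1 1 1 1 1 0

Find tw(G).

A width-3 tree decomposition is:
Bags: B1 = {0, 1, 2, 6}  B2 = {0, 1, 5, 6}  B3 = {1, 2, 4, 6}  B4 = {0, 1, 3, 6}
Tree: B1–B2, B1–B3, B1–B4
The largest bag has 4 vertices, giving width 3; this decomposition certifies tw(G) ≤ 3. On the other hand G contains the 4-clique {0, 1, 2, 6}. A clique must lie in a single bag of any decomposition, so no decomposition can have width below 3. Hence tw(G) = 3 exactly.

3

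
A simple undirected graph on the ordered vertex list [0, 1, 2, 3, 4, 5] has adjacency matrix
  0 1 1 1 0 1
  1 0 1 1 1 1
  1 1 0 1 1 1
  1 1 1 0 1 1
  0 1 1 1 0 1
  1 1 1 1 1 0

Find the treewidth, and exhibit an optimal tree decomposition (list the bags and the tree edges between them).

Treewidth 4.
One such decomposition:
Bags: B1 = {1, 2, 3, 4, 5}  B2 = {0, 1, 2, 3, 5}
Tree: B1–B2

The largest bag has 5 vertices, giving width 4; this decomposition certifies tw(G) ≤ 4. For the lower bound, the 5 vertices {0, 1, 2, 3, 5} are pairwise adjacent, and any tree decomposition puts a clique entirely inside one bag — forcing width ≥ 4. The upper and lower bounds meet at 4, so that is the treewidth.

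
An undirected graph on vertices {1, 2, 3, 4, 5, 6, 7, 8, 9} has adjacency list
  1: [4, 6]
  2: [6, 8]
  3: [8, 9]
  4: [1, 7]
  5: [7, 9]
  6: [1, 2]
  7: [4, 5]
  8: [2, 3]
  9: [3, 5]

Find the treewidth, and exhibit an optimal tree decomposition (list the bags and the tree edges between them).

Every bag has size at most 3, so the width is 3 − 1 = 2 and tw(G) ≤ 2. The edges 6–1–4–7–5–9–3–8–2–6 form a cycle, so G is not a tree and its treewidth is at least 2. Therefore the treewidth is 2.

Treewidth 2.
One optimal decomposition is:
Bags: B1 = {1, 4, 6}  B2 = {4, 6, 7}  B3 = {5, 6, 7}  B4 = {5, 6, 9}  B5 = {3, 6, 9}  B6 = {3, 6, 8}  B7 = {2, 6, 8}
Tree: B1–B2, B2–B3, B3–B4, B4–B5, B5–B6, B6–B7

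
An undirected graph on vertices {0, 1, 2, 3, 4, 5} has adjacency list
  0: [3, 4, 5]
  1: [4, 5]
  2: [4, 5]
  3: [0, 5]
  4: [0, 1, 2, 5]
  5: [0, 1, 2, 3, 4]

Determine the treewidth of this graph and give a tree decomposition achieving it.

Treewidth 2.
One such decomposition:
Bags: B1 = {1, 4, 5}  B2 = {0, 4, 5}  B3 = {0, 3, 5}  B4 = {2, 4, 5}
Tree: B1–B2, B2–B3, B2–B4

Every bag has size at most 3, so the width is 3 − 1 = 2 and tw(G) ≤ 2. For the lower bound, the 3 vertices {0, 3, 5} are pairwise adjacent, and any tree decomposition puts a clique entirely inside one bag — forcing width ≥ 2. Therefore the treewidth is 2.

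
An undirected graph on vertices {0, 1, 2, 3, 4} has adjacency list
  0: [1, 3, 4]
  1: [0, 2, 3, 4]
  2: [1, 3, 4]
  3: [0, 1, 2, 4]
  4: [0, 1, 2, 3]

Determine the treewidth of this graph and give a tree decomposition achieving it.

Each bag holds 4 vertices, so the decomposition has width 3, which upper-bounds the treewidth. For the lower bound, the 4 vertices {0, 1, 3, 4} are pairwise adjacent, and any tree decomposition puts a clique entirely inside one bag — forcing width ≥ 3. Therefore the treewidth is 3.

Treewidth 3.
One optimal decomposition is:
Bags: B1 = {1, 2, 3, 4}  B2 = {0, 1, 3, 4}
Tree: B1–B2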